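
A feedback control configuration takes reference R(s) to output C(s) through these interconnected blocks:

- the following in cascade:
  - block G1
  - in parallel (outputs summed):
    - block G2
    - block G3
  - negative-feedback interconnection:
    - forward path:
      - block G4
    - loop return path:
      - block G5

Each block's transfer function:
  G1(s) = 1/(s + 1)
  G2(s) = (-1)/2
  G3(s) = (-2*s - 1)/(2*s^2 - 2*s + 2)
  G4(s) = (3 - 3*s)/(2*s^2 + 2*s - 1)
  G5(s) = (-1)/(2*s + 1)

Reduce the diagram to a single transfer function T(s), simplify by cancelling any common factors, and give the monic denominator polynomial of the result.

Answer: s^6 + 3*s^5/2 + 3*s^4/4 + 3*s^2/2 + 3*s/4 - 1

Working:
(1) parallel reduction of G2, G3: (-s^2 - s - 2)/(2*s^2 - 2*s + 2)
(2) apply the feedback formula to G4, G5: (-6*s^2 + 3*s + 3)/(4*s^3 + 6*s^2 + 3*s - 4)
(3) combine G1, (G2+G3), [G4/(1+G4*G5)] in series: (6*s^4 + 3*s^3 + 6*s^2 - 9*s - 6)/(8*s^6 + 12*s^5 + 6*s^4 + 12*s^2 + 6*s - 8)
No further cancellation is possible in the step-3 result, so that is T(s). Its denominator becomes monic after dividing by the leading coefficient 8.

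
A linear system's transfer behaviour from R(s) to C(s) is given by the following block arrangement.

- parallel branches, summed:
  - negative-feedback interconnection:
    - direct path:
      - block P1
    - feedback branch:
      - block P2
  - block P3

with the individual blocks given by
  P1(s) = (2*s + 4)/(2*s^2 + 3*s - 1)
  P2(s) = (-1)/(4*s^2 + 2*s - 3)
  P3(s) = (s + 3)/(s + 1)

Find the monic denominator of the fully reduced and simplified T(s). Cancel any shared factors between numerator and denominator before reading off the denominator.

Answer: s^4 + 2*s^3 - s^2/2 - 13*s/8 - 1/8

Working:
(1) collapse the loop (P1 forward, P2 return) -> (8*s^3 + 20*s^2 + 2*s - 12)/(8*s^4 + 16*s^3 - 4*s^2 - 13*s - 1)
(2) reduce the parallel group [P1/(1+P1*P2)], P3 -> (8*s^4 + 40*s^3 + 32*s^2 - 35*s - 15)/(8*s^4 + 16*s^3 - 4*s^2 - 13*s - 1)
T(s) is the step-2 result (common factors already cancelled). Leading coefficient of the denominator: 8. Divide through by 8 for the monic polynomial.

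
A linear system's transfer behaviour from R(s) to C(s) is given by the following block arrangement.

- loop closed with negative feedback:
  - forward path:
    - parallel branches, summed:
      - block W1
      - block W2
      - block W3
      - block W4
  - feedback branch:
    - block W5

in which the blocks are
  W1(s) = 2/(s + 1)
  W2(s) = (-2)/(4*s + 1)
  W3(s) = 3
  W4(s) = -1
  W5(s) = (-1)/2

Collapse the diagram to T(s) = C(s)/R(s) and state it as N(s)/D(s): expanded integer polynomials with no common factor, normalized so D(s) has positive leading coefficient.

Reducing step by step:

(1) add W1, W2, W3, W4 (parallel) -> (8*s^2 + 16*s + 2)/(4*s^2 + 5*s + 1)
(2) collapse the loop ((W1+W2+W3+W4) forward, W5 return), giving the overall T(s)

Answer: (-8*s^2 - 16*s - 2)/(3*s)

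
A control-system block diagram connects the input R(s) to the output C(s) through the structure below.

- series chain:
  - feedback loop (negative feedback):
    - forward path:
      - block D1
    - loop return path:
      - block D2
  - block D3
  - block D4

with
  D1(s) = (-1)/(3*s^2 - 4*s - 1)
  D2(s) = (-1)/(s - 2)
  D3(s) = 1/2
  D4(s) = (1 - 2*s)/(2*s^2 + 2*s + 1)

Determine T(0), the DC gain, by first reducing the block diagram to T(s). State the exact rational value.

Answer: 1/3

Working:
[1] close the feedback loop around D1, D2 -> (2 - s)/(3*s^3 - 10*s^2 + 7*s + 3)
[2] cascade [D1/(1+D1*D2)], D3, D4 -> (2*s^2 - 5*s + 2)/(12*s^5 - 28*s^4 - 6*s^3 + 20*s^2 + 26*s + 6)
Step 2 gives the overall T(s). Then T(0) = 2/6 = 1/3.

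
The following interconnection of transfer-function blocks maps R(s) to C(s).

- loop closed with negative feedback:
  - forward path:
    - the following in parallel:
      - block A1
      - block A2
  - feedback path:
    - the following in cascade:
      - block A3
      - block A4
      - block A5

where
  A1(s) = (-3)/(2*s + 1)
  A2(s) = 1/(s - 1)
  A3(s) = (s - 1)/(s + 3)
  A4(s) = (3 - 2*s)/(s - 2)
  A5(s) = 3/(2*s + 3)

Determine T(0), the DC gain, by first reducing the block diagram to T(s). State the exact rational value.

The answer is 4.

Reasoning:
1. reduce the parallel group A1, A2 = (4 - s)/(2*s^2 - s - 1)
2. combine A3, A4, A5 in series = (-6*s^2 + 15*s - 9)/(2*s^3 + 5*s^2 - 9*s - 18)
3. apply the feedback formula to (A1+A2), (A3*A4*A5) = (-2*s^4 + 3*s^3 + 29*s^2 - 18*s - 72)/(4*s^5 + 8*s^4 - 19*s^3 - 71*s^2 + 96*s - 18)
The step-3 result is T(s). Setting s = 0: T(0) = -72/(-18) = 4.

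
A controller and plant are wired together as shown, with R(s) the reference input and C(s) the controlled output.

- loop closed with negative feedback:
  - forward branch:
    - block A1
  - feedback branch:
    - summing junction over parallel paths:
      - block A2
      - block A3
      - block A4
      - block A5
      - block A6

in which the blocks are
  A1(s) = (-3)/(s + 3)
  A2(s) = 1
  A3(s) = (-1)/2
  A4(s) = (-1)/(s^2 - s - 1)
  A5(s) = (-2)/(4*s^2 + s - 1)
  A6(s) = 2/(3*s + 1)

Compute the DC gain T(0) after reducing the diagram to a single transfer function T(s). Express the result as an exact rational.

[1] reduce the parallel group A2, A3, A4, A5, A6 gives (12*s^5 + 11*s^4 - 69*s^3 - 36*s^2 + 23*s + 11)/(24*s^5 - 10*s^4 - 42*s^3 - 12*s^2 + 6*s + 2)
[2] collapse the loop (A1 forward, (A2+A3+A4+A5+A6) return) gives (-72*s^5 + 30*s^4 + 126*s^3 + 36*s^2 - 18*s - 6)/(24*s^6 + 26*s^5 - 105*s^4 + 69*s^3 + 78*s^2 - 49*s - 27)
Step 2 gives the overall T(s). Then T(0) = -6/(-27) = 2/9.

Therefore the answer is 2/9.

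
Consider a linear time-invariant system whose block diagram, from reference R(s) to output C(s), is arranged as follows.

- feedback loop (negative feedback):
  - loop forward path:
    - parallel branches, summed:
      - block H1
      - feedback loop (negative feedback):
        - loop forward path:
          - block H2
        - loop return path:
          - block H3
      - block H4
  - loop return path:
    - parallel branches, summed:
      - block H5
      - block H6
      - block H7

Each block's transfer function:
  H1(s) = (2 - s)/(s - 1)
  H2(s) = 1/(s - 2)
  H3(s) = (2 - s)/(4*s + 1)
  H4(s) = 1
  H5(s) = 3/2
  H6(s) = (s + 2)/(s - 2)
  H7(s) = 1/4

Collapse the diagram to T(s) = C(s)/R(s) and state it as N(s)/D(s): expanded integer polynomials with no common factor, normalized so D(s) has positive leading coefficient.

The answer is (32*s^3 - 108*s^2 + 84*s + 8)/(16*s^4 + 8*s^3 - 41*s^2 - 9*s + 6).

Reasoning:
1. apply the feedback formula to H2, H3 -> (4*s + 1)/(4*s^2 - 8*s)
2. add H1, [H2/(1+H2*H3)], H4 (parallel) -> (8*s^2 - 11*s - 1)/(4*s^3 - 12*s^2 + 8*s)
3. combine H5, H6, H7 in parallel -> (11*s - 6)/(4*s - 8)
4. collapse the loop ((H1+[H2/(1+H2*H3)]+H4) forward, (H5+H6+H7) return), which is the overall transfer function T(s) = C(s)/R(s) in lowest terms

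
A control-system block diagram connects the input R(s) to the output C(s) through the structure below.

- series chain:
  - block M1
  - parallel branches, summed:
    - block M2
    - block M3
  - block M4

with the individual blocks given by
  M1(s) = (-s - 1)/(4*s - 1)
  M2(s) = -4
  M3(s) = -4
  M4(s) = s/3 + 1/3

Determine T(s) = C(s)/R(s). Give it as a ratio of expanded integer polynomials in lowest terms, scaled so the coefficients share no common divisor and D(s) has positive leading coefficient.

Step 1. combine M2, M3 in parallel, giving -8
Step 2. multiply M1, (M2+M3), M4 (series): this yields T(s), and no further normalization is needed

Answer: (8*s^2 + 16*s + 8)/(12*s - 3)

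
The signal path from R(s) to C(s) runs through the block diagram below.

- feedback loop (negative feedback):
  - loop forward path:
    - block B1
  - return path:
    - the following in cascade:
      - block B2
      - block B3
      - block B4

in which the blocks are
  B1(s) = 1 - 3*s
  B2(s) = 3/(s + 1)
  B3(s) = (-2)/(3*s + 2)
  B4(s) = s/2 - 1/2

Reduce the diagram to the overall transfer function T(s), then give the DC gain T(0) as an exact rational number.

Step 1 - reduce the series chain B2, B3, B4; result (3 - 3*s)/(3*s^2 + 5*s + 2)
Step 2 - apply the feedback formula to B1, (B2*B3*B4); result (-9*s^3 - 12*s^2 - s + 2)/(12*s^2 - 7*s + 5)
That last expression is T(s); at s = 0 only the constant terms survive, so T(0) = 2/5.

Final answer: 2/5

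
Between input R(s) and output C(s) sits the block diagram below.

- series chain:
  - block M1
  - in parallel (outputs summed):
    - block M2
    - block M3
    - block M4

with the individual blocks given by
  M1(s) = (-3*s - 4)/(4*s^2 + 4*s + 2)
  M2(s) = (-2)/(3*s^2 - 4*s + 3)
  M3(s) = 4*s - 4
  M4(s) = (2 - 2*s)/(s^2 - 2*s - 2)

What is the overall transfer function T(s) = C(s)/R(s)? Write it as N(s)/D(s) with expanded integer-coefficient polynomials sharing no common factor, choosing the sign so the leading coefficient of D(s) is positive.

First reduce the diagram to T(s).

1. sum the parallel branches M2, M3, M4; result (12*s^5 - 52*s^4 + 54*s^3 - 42*s + 34)/(3*s^4 - 10*s^3 + 5*s^2 + 2*s - 6)
2. cascade M1, (M2+M3+M4) - this is the overall T(s), already in the required normalized form

Answer: (-18*s^6 + 54*s^5 + 23*s^4 - 108*s^3 + 63*s^2 + 33*s - 68)/(6*s^6 - 14*s^5 - 7*s^4 + 4*s^3 - 3*s^2 - 10*s - 6)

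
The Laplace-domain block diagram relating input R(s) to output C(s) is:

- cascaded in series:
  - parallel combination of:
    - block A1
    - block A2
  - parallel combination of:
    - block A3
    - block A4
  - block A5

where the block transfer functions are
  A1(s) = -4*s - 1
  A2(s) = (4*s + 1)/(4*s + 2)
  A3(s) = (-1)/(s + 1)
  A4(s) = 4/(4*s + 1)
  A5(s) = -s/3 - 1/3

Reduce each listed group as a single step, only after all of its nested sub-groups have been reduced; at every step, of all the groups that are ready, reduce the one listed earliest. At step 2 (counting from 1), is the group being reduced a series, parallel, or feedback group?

The answer is parallel.

Reasoning:
(1) combine A1, A2 in parallel
(2) add A3, A4 (parallel)
(3) combine (A1+A2), (A3+A4), A5 in series
The group at step 2 is a parallel group.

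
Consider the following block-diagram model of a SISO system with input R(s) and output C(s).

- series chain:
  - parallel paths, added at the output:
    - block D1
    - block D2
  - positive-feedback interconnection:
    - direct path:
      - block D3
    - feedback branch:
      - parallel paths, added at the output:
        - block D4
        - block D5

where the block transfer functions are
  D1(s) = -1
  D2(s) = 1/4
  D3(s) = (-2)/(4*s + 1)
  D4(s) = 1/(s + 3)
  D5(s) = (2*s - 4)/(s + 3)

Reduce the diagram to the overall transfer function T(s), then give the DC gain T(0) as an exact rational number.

The answer is -3/2.

Reasoning:
Step 1. combine D1, D2 in parallel; result (-3)/4
Step 2. reduce the parallel group D4, D5; result (2*s - 3)/(s + 3)
Step 3. feedback reduction of D3, (D4+D5); result (-2*s - 6)/(4*s^2 + 17*s - 3)
Step 4. combine (D1+D2), [D3/(1-D3*(D4+D5))] in series; result (3*s + 9)/(8*s^2 + 34*s - 6)
Evaluating the step-4 result (the overall T(s)) at s = 0 gives T(0) = 9/(-6) = -3/2.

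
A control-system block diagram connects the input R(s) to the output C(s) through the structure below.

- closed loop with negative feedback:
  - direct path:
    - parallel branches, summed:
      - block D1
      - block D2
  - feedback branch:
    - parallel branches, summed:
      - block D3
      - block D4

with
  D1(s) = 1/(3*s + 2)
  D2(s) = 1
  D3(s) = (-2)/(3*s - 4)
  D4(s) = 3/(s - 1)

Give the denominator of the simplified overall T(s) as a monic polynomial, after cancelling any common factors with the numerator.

[1] sum the parallel branches D1, D2 -> (3*s + 3)/(3*s + 2)
[2] sum the parallel branches D3, D4 -> (7*s - 10)/(3*s^2 - 7*s + 4)
[3] feedback reduction of (D1+D2), (D3+D4) -> (9*s^3 - 12*s^2 - 9*s + 12)/(9*s^3 + 6*s^2 - 11*s - 22)
Step 3 gives the fully reduced T(s), with no common factor left to cancel. The denominator's leading coefficient is 9, so divide each of its coefficients by 9 to get the monic form.

Answer: s^3 + 2*s^2/3 - 11*s/9 - 22/9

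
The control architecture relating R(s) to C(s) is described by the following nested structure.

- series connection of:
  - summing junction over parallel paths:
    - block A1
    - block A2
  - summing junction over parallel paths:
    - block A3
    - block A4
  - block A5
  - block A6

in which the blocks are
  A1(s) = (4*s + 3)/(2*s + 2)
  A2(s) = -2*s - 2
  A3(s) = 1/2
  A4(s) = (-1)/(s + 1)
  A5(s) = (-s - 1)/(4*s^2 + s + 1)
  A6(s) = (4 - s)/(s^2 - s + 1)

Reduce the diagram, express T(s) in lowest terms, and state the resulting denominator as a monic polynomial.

The answer is s^5 + s^4/4 + s^3/4 + s^2 + s/4 + 1/4.

Reasoning:
Step 1. combine A1, A2 in parallel: (-4*s^2 - 4*s - 1)/(2*s + 2)
Step 2. combine A3, A4 in parallel: (s - 1)/(2*s + 2)
Step 3. series reduction of (A1+A2), (A3+A4), A5, A6: (-4*s^4 + 16*s^3 + 3*s^2 - 11*s - 4)/(16*s^5 + 4*s^4 + 4*s^3 + 16*s^2 + 4*s + 4)
The result of step 3 is T(s) in lowest terms. Its denominator has leading coefficient 16; dividing the denominator through by 16 makes it monic.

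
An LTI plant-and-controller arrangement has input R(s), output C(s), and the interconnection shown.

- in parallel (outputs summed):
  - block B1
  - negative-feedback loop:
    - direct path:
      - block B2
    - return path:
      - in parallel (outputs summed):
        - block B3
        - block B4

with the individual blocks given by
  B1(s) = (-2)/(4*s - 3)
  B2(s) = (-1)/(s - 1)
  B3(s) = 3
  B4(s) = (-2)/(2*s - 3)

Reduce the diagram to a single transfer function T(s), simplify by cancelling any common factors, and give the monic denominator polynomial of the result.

The answer is s^3 - 25*s^2/4 + 89*s/8 - 21/4.

Reasoning:
Step 1 - parallel reduction of B3, B4, giving (6*s - 11)/(2*s - 3)
Step 2 - reduce the feedback loop with forward B2 and return (B3+B4), giving (3 - 2*s)/(2*s^2 - 11*s + 14)
Step 3 - add B1, [B2/(1+B2*(B3+B4))] (parallel), giving (-12*s^2 + 40*s - 37)/(8*s^3 - 50*s^2 + 89*s - 42)
The result of step 3 is T(s) in lowest terms. Its denominator has leading coefficient 8; dividing the denominator through by 8 makes it monic.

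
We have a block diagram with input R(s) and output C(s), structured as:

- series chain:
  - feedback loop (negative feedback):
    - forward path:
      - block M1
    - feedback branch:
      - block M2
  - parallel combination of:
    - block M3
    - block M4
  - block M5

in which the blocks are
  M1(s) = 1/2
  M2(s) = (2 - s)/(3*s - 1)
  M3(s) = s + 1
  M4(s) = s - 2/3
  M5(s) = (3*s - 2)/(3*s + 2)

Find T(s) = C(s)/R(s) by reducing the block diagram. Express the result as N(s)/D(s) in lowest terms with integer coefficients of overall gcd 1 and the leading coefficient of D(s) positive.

First reduce the diagram to T(s).

1. close the feedback loop around M1, M2 = (3*s - 1)/(5*s)
2. parallel reduction of M3, M4 = 2*s + 1/3
3. cascade [M1/(1+M1*M2)], (M3+M4), M5: this yields T(s), and no further normalization is needed

Answer: (54*s^3 - 45*s^2 + 3*s + 2)/(45*s^2 + 30*s)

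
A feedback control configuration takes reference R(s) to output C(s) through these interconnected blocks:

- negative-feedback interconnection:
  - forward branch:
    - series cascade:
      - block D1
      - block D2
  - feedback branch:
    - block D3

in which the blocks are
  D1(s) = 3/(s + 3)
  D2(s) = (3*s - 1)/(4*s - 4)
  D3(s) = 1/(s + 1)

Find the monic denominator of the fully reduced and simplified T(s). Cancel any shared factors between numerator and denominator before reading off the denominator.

First reduce the diagram to T(s).

Step 1. multiply D1, D2 (series): (9*s - 3)/(4*s^2 + 8*s - 12)
Step 2. close the feedback loop around (D1*D2), D3: (9*s^2 + 6*s - 3)/(4*s^3 + 12*s^2 + 5*s - 15)
Step 2 gives the fully reduced T(s), with no common factor left to cancel. The denominator's leading coefficient is 4, so divide each of its coefficients by 4 to get the monic form.

Answer: s^3 + 3*s^2 + 5*s/4 - 15/4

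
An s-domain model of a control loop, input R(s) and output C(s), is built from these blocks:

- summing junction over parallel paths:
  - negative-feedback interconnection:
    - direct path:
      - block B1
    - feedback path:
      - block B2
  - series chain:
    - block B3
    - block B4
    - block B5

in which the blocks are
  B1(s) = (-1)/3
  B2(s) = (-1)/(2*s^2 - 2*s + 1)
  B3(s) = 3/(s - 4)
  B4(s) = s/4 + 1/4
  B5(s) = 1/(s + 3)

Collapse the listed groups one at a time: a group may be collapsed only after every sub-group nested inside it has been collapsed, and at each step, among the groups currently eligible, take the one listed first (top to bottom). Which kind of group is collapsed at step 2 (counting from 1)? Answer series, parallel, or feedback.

(1) feedback reduction of B1, B2
(2) cascade B3, B4, B5
(3) add [B1/(1+B1*B2)], (B3*B4*B5) (parallel)
So the answer for step 2 is series.

Final answer: series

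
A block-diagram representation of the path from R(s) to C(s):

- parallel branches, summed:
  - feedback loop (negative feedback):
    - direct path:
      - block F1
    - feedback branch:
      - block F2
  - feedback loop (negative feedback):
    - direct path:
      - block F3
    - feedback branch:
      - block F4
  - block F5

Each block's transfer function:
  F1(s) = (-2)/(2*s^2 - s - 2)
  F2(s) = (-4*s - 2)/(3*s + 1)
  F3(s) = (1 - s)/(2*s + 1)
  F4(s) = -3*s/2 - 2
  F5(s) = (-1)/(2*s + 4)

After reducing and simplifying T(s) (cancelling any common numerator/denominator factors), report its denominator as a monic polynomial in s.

First reduce the diagram to T(s).

Step 1. apply the feedback formula to F1, F2, giving (-6*s - 2)/(6*s^3 - s^2 + s + 2)
Step 2. apply the feedback formula to F3, F4, giving (2 - 2*s)/(3*s^2 + 5*s - 2)
Step 3. sum the parallel branches [F1/(1+F1*F2)], [F3/(1+F3*F4)], F5, giving (-42*s^4 + s^3 - 84*s^2 - 5*s + 18)/(36*s^5 + 54*s^4 - 28*s^3 + 26*s^2 + 16*s - 8)
T(s) is the step-3 result (common factors already cancelled). Leading coefficient of the denominator: 36. Divide through by 36 for the monic polynomial.

Answer: s^5 + 3*s^4/2 - 7*s^3/9 + 13*s^2/18 + 4*s/9 - 2/9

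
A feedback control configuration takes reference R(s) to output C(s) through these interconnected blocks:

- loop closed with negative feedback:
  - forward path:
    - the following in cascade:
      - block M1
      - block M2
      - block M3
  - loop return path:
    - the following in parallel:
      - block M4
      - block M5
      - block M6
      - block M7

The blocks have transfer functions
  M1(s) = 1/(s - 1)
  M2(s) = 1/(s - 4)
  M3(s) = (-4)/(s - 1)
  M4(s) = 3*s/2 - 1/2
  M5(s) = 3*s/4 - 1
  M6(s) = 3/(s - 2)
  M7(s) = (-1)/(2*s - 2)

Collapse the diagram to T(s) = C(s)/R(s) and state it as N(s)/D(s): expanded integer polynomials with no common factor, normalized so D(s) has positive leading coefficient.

Reducing step by step:

Step 1: cascade M1, M2, M3: (-4)/(s^3 - 6*s^2 + 9*s - 4)
Step 2: reduce the parallel group M4, M5, M6, M7: (9*s^3 - 33*s^2 + 46*s - 20)/(4*s^2 - 12*s + 8)
Step 3: apply the feedback formula to (M1*M2*M3), (M4+M5+M6+M7), which is the overall transfer function T(s) = C(s)/R(s) in lowest terms

Answer: (-4*s^2 + 12*s - 8)/(s^5 - 9*s^4 + 20*s^3 - 10*s^2 - 16*s + 12)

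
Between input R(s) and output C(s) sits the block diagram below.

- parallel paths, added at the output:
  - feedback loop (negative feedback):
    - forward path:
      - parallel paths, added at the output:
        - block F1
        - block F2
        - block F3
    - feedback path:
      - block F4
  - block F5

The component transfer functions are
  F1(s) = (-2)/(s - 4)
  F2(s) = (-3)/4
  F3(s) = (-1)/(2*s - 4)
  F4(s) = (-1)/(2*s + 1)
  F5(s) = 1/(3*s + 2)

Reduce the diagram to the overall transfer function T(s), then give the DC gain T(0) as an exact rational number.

Step 1. add F1, F2, F3 (parallel): (-3*s^2 + 8*s)/(4*s^2 - 24*s + 32)
Step 2. apply the feedback formula to (F1+F2+F3), F4: (-6*s^3 + 13*s^2 + 8*s)/(8*s^3 - 41*s^2 + 32*s + 32)
Step 3. combine [(F1+F2+F3)/(1+(F1+F2+F3)*F4)], F5 in parallel: (-18*s^4 + 35*s^3 + 9*s^2 + 48*s + 32)/(24*s^4 - 107*s^3 + 14*s^2 + 160*s + 64)
Evaluating the step-3 result (the overall T(s)) at s = 0 gives T(0) = 32/64 = 1/2.

Hence the answer: 1/2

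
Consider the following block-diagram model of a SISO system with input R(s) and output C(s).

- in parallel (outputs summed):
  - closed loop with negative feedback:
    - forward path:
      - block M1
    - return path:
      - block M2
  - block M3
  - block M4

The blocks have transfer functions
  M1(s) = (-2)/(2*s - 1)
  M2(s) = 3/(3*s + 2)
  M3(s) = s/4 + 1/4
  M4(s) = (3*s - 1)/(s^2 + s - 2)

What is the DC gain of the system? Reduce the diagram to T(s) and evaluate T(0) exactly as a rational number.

First reduce the diagram to T(s).

1. collapse the loop (M1 forward, M2 return) -> (-6*s - 4)/(6*s^2 + s - 8)
2. add [M1/(1+M1*M2)], M3, M4 (parallel) -> (6*s^5 + 13*s^4 + 36*s^3 - 81*s^2 - 62*s + 80)/(24*s^4 + 28*s^3 - 76*s^2 - 40*s + 64)
Step 2 gives the overall T(s). Then T(0) = 80/64 = 5/4.

Answer: 5/4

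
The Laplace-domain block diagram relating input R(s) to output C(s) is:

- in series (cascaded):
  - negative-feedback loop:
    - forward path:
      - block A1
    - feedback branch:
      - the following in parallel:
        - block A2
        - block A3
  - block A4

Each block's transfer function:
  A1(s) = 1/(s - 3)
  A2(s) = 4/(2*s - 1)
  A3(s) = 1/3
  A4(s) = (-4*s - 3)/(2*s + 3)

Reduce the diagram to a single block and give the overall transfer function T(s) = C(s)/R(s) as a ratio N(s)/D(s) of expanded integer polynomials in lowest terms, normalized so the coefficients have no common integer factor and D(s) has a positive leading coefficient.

Answer: (-24*s^2 - 6*s + 9)/(12*s^3 - 20*s^2 - 17*s + 60)

Working:
Step 1 - add A2, A3 (parallel), giving (2*s + 11)/(6*s - 3)
Step 2 - collapse the loop (A1 forward, (A2+A3) return), giving (6*s - 3)/(6*s^2 - 19*s + 20)
Step 3 - multiply [A1/(1+A1*(A2+A3))], A4 (series), which is the overall transfer function T(s) = C(s)/R(s) in lowest terms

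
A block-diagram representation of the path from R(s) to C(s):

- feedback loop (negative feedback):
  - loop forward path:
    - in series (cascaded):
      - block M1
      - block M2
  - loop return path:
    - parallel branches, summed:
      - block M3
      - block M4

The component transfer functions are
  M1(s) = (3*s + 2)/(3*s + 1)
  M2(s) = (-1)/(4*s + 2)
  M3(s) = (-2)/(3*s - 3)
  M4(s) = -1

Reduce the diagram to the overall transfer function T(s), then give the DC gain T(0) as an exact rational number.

First reduce the diagram to T(s).

(1) combine M1, M2 in series: (-3*s - 2)/(12*s^2 + 10*s + 2)
(2) add M3, M4 (parallel): (1 - 3*s)/(3*s - 3)
(3) feedback reduction of (M1*M2), (M3+M4): (-9*s^2 + 3*s + 6)/(36*s^3 + 3*s^2 - 21*s - 8)
The step-3 result is T(s). Setting s = 0: T(0) = 6/(-8) = -3/4.

Answer: -3/4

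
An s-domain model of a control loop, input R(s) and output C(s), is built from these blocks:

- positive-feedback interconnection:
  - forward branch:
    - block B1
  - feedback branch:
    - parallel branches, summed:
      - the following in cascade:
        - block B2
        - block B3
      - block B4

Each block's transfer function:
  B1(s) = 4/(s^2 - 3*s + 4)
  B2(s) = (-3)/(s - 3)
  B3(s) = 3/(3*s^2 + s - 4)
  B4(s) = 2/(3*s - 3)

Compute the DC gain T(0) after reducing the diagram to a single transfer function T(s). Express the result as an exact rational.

(1) reduce the series chain B2, B3; result (-9)/(3*s^3 - 8*s^2 - 7*s + 12)
(2) sum the parallel branches (B2*B3), B4; result (6*s^2 - 10*s - 51)/(9*s^3 - 24*s^2 - 21*s + 36)
(3) apply the feedback formula to B1, ((B2*B3)+B4); result (36*s^3 - 96*s^2 - 84*s + 144)/(9*s^5 - 51*s^4 + 87*s^3 - 21*s^2 - 152*s + 348)
Step 3 gives the overall T(s). Then T(0) = 144/348 = 12/29.

Answer: 12/29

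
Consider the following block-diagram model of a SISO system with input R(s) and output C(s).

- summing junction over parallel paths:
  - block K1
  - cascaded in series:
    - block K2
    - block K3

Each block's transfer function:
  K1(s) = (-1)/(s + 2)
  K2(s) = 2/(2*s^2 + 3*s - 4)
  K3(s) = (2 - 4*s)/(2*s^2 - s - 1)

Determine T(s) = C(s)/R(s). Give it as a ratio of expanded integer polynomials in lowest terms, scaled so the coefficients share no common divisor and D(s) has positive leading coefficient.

The answer is (-4*s^4 - 4*s^3 + 5*s^2 - 13*s + 4)/(4*s^5 + 12*s^4 - 5*s^3 - 25*s^2 + 6*s + 8).

Reasoning:
[1] cascade K2, K3 gives (4 - 8*s)/(4*s^4 + 4*s^3 - 13*s^2 + s + 4)
[2] sum the parallel branches K1, (K2*K3) - this is the overall T(s), already in the required normalized form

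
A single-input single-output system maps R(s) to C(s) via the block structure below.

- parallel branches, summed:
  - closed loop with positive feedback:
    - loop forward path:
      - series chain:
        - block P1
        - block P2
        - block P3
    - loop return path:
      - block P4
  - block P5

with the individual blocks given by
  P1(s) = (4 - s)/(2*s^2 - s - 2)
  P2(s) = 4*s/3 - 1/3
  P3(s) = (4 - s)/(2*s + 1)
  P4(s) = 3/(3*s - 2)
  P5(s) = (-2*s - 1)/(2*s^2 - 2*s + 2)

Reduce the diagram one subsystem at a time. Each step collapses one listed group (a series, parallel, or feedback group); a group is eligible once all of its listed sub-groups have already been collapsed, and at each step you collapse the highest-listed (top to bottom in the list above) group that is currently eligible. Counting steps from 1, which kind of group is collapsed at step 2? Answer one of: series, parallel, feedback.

[1] combine P1, P2, P3 in series
[2] close the feedback loop around (P1*P2*P3), P4
[3] sum the parallel branches [(P1*P2*P3)/(1-(P1*P2*P3)*P4)], P5
So the answer for step 2 is feedback.

Therefore the answer is feedback.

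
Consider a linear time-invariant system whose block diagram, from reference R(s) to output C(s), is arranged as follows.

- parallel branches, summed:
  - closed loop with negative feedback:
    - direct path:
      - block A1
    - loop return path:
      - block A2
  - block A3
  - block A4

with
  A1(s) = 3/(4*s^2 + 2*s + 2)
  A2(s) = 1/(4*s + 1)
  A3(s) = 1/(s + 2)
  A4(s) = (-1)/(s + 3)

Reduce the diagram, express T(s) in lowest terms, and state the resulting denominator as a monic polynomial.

Answer: s^5 + 23*s^4/4 + 83*s^3/8 + 127*s^2/16 + 85*s/16 + 15/8

Working:
(1) apply the feedback formula to A1, A2 = (12*s + 3)/(16*s^3 + 12*s^2 + 10*s + 5)
(2) add [A1/(1+A1*A2)], A3, A4 (parallel) = (28*s^3 + 75*s^2 + 97*s + 23)/(16*s^5 + 92*s^4 + 166*s^3 + 127*s^2 + 85*s + 30)
Step 2 gives the fully reduced T(s), with no common factor left to cancel. The denominator's leading coefficient is 16, so divide each of its coefficients by 16 to get the monic form.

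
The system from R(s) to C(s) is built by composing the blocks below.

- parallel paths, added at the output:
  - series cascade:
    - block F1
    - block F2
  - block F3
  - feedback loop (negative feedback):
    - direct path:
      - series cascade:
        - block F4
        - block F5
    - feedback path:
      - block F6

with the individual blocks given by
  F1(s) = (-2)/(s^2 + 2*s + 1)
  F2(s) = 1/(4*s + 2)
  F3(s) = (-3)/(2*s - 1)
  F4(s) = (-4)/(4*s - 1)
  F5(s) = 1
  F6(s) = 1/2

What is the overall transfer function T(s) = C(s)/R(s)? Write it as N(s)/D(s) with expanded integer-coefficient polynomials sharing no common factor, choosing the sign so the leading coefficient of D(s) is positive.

Reducing step by step:

Step 1: multiply F1, F2 (series) -> (-1)/(2*s^3 + 5*s^2 + 4*s + 1)
Step 2: multiply F4, F5 (series) -> (-4)/(4*s - 1)
Step 3: collapse the loop ((F4*F5) forward, F6 return) -> (-4)/(4*s - 3)
Step 4: parallel reduction of (F1*F2), F3, [(F4*F5)/(1+(F4*F5)*F6)], giving the overall T(s)

Answer: (-40*s^4 - 74*s^3 - 23*s^2 + 42*s + 10)/(16*s^5 + 20*s^4 - 12*s^3 - 17*s^2 + 2*s + 3)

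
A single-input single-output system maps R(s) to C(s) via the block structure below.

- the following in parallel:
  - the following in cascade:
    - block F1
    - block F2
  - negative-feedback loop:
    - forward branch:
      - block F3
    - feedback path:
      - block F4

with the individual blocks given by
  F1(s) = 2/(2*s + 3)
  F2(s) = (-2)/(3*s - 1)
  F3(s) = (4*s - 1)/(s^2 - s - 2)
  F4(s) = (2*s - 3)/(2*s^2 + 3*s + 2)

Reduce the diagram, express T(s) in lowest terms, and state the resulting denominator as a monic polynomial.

Answer: s^6 + 5*s^5/3 + 19*s^4/12 - 19*s^3/2 - 169*s^2/12 + 59*s/12 + 1/4

Working:
Step 1 - series reduction of F1, F2 gives (-4)/(6*s^2 + 7*s - 3)
Step 2 - close the feedback loop around F3, F4 gives (8*s^3 + 10*s^2 + 5*s - 2)/(2*s^4 + s^3 + 3*s^2 - 22*s - 1)
Step 3 - parallel reduction of (F1*F2), [F3/(1+F3*F4)] gives (48*s^5 + 108*s^4 + 72*s^3 - 19*s^2 + 59*s + 10)/(12*s^6 + 20*s^5 + 19*s^4 - 114*s^3 - 169*s^2 + 59*s + 3)
No further cancellation is possible in the step-3 result, so that is T(s). Its denominator becomes monic after dividing by the leading coefficient 12.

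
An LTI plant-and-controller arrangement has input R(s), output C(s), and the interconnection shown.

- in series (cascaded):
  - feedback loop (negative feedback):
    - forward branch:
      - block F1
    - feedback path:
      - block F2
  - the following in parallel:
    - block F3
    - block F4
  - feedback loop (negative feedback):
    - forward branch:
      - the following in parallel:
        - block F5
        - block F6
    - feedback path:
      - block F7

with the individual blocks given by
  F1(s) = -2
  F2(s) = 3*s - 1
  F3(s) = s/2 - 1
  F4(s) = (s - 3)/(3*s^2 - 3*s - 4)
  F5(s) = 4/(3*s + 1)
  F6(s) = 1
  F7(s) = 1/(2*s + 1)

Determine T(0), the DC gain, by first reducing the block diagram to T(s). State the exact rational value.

Step 1: collapse the loop (F1 forward, F2 return) = 2/(6*s - 3)
Step 2: combine F3, F4 in parallel = (3*s^3 - 9*s^2 + 4*s + 2)/(6*s^2 - 6*s - 8)
Step 3: reduce the parallel group F5, F6 = (3*s + 5)/(3*s + 1)
Step 4: reduce the feedback loop with forward (F5+F6) and return F7 = (6*s^2 + 13*s + 5)/(6*s^2 + 8*s + 6)
Step 5: multiply [F1/(1+F1*F2)], (F3+F4), [(F5+F6)/(1+(F5+F6)*F7)] (series) = (18*s^5 - 15*s^4 - 78*s^3 + 19*s^2 + 46*s + 10)/(108*s^5 - 18*s^4 - 198*s^3 - 210*s^2 + 6*s + 72)
DC gain: substitute s = 0 into T(s) from step 5: T(0) = 10/72 = 5/36.

Therefore the answer is 5/36.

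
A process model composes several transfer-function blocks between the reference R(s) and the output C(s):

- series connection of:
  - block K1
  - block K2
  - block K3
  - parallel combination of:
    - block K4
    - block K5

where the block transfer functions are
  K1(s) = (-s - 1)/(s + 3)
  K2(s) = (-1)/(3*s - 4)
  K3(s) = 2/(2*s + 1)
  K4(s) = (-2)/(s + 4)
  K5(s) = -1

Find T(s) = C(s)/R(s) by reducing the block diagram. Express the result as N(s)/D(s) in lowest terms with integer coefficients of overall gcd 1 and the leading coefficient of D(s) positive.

Step 1: sum the parallel branches K4, K5; result (-s - 6)/(s + 4)
Step 2: combine K1, K2, K3, (K4+K5) in series, giving the overall T(s)

Answer: (-2*s^2 - 14*s - 12)/(6*s^4 + 37*s^3 + 33*s^2 - 88*s - 48)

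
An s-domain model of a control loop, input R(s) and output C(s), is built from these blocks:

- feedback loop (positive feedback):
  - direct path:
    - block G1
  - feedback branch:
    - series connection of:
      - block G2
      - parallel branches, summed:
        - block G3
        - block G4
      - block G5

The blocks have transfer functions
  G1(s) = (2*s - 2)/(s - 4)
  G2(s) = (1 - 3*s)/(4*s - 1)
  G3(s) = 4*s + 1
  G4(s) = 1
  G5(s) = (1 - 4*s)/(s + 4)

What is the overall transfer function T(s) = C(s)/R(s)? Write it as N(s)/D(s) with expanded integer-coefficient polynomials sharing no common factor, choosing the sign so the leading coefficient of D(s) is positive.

The answer is (-2*s^2 - 6*s + 8)/(24*s^3 - 21*s^2 - 8*s + 20).

Reasoning:
[1] reduce the parallel group G3, G4, giving 4*s + 2
[2] combine G2, (G3+G4), G5 in series, giving (12*s^2 + 2*s - 2)/(s + 4)
[3] collapse the loop (G1 forward, (G2*(G3+G4)*G5) return), giving the overall T(s)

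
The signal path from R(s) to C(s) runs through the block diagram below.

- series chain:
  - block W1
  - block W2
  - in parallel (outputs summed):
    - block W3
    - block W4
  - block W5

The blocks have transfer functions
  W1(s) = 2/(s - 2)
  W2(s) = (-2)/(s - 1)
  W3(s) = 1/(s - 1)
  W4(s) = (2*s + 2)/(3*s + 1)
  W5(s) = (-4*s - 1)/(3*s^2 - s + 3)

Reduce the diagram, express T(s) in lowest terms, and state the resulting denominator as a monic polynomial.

[1] add W3, W4 (parallel) = (2*s^2 + 3*s - 1)/(3*s^2 - 2*s - 1)
[2] combine W1, W2, (W3+W4), W5 in series = (32*s^3 + 56*s^2 - 4*s - 4)/(9*s^6 - 36*s^5 + 53*s^4 - 47*s^3 + 28*s^2 - s - 6)
Step 2 gives the fully reduced T(s), with no common factor left to cancel. The denominator's leading coefficient is 9, so divide each of its coefficients by 9 to get the monic form.

Therefore the answer is s^6 - 4*s^5 + 53*s^4/9 - 47*s^3/9 + 28*s^2/9 - s/9 - 2/3.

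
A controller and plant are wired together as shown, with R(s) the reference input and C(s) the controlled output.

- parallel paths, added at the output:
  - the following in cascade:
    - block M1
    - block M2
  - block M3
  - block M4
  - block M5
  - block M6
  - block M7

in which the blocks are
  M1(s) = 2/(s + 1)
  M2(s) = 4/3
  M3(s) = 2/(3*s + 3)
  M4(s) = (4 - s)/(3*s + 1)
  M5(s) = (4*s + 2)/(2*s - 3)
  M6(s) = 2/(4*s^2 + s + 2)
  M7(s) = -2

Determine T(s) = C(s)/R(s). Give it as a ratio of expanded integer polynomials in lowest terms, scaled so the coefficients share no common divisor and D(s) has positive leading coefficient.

1. reduce the series chain M1, M2; result 8/(3*s + 3)
2. add (M1*M2), M3, M4, M5, M6, M7 (parallel); the result is T(s) itself (integer coefficients, no common factor, positive leading denominator coefficient)

Answer: (-24*s^5 + 630*s^4 + 275*s^3 + 167*s^2 - 56*s - 102)/(72*s^5 + 6*s^4 - 87*s^3 - 72*s^2 - 69*s - 18)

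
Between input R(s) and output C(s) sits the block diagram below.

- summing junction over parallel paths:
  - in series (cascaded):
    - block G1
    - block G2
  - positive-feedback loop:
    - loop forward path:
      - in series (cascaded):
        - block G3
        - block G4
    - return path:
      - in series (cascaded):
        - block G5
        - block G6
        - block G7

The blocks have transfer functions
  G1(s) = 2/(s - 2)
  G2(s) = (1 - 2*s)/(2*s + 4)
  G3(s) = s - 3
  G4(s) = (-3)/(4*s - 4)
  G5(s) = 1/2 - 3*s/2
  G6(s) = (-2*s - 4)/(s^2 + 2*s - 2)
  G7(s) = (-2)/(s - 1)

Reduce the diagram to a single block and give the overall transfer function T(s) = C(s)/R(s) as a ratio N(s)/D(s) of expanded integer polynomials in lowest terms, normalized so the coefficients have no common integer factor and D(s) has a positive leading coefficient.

Reducing step by step:

Step 1 - cascade G1, G2, giving (1 - 2*s)/(s^2 - 4)
Step 2 - series reduction of G3, G4, giving (9 - 3*s)/(4*s - 4)
Step 3 - reduce the series chain G5, G6, G7, giving (-6*s^2 - 10*s + 4)/(s^3 + s^2 - 4*s + 2)
Step 4 - feedback reduction of (G3*G4), (G5*G6*G7), giving (-3*s^4 + 6*s^3 + 21*s^2 - 42*s + 18)/(4*s^4 - 18*s^3 + 4*s^2 + 126*s - 44)
Step 5 - add (G1*G2), [(G3*G4)/(1-(G3*G4)*(G5*G6*G7))] (parallel), which is the overall transfer function T(s) = C(s)/R(s) in lowest terms

Answer: (-3*s^6 - 2*s^5 + 73*s^4 - 92*s^3 - 314*s^2 + 382*s - 116)/(4*s^6 - 18*s^5 - 12*s^4 + 198*s^3 - 60*s^2 - 504*s + 176)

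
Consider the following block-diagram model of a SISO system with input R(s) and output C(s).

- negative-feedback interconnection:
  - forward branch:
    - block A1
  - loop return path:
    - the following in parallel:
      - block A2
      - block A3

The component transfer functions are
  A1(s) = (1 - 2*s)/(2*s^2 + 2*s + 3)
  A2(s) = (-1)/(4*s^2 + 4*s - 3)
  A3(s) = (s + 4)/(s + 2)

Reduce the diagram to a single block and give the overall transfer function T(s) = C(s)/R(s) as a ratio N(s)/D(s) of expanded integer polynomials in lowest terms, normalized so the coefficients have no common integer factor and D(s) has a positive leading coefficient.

Reducing step by step:

Step 1 - add A2, A3 (parallel) gives (4*s^3 + 20*s^2 + 12*s - 14)/(4*s^3 + 12*s^2 + 5*s - 6)
Step 2 - feedback reduction of A1, (A2+A3), giving the overall T(s)

Answer: (-4*s^3 - 12*s^2 - 5*s + 6)/(4*s^4 + 14*s^3 + 12*s^2 + 21*s + 32)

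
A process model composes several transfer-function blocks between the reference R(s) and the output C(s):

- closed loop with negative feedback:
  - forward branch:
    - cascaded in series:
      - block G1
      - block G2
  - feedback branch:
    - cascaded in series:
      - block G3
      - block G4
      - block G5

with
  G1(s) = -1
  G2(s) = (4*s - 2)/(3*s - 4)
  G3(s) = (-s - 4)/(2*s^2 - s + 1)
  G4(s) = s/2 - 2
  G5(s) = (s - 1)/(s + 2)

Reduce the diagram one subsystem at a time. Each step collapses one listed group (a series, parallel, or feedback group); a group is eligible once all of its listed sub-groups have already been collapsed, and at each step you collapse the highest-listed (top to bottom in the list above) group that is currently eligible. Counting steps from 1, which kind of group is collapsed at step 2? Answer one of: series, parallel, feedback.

Step 1: combine G1, G2 in series
Step 2: series reduction of G3, G4, G5
Step 3: collapse the loop ((G1*G2) forward, (G3*G4*G5) return)
The group at step 2 is a series group.

Therefore the answer is series.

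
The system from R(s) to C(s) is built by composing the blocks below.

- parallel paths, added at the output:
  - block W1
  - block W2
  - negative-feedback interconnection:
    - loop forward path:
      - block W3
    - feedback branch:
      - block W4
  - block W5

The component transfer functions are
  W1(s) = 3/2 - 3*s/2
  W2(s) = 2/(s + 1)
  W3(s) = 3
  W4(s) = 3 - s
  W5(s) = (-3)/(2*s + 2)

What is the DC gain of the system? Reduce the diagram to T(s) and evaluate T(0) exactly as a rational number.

[1] feedback reduction of W3, W4 -> (-3)/(3*s - 10)
[2] reduce the parallel group W1, W2, [W3/(1+W3*W4)], W5 -> (-9*s^3 + 30*s^2 + 6*s - 46)/(6*s^2 - 14*s - 20)
That last expression is T(s); at s = 0 only the constant terms survive, so T(0) = -46/(-20) = 23/10.

Hence the answer: 23/10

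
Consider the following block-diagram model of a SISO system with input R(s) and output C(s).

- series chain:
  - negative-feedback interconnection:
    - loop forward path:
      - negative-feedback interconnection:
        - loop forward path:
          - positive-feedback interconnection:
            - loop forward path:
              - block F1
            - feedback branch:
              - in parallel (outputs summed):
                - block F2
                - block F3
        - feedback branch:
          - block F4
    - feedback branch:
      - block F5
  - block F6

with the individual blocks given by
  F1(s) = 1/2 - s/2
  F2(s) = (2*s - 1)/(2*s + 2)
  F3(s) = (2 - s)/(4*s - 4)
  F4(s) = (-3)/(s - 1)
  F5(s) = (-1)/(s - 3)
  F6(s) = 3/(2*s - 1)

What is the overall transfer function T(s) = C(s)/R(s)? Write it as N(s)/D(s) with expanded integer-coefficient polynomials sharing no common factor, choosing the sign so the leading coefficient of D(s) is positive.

Step 1 - add F2, F3 (parallel): (3*s^2 - 5*s + 4)/(4*s^2 - 4)
Step 2 - feedback reduction of F1, (F2+F3): (4 - 4*s^2)/(3*s^2 + 3*s + 12)
Step 3 - apply the feedback formula to [F1/(1-F1*(F2+F3))], F4: (4 - 4*s^2)/(3*s^2 + 15*s + 24)
Step 4 - apply the feedback formula to [[F1/(1-F1*(F2+F3))]/(1+[F1/(1-F1*(F2+F3))]*F4)], F5: (-4*s^3 + 12*s^2 + 4*s - 12)/(3*s^3 + 10*s^2 - 21*s - 76)
Step 5 - combine [[[F1/(1-F1*(F2+F3))]/(1+[F1/(1-F1*(F2+F3))]*F4)]/(1+[[F1/(1-F1*(F2+F3))]/(1+[F1/(1-F1*(F2+F3))]*F4)]*F5)], F6 in series, which is the overall transfer function T(s) = C(s)/R(s) in lowest terms

Final answer: (-12*s^3 + 36*s^2 + 12*s - 36)/(6*s^4 + 17*s^3 - 52*s^2 - 131*s + 76)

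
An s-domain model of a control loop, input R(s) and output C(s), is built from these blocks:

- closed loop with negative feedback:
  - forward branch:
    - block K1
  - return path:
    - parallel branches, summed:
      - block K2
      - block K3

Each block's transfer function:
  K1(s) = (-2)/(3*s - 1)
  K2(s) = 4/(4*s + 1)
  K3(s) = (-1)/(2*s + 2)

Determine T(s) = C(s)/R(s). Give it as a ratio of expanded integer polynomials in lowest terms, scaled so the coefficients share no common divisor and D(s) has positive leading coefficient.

Step 1: sum the parallel branches K2, K3, giving (4*s + 7)/(8*s^2 + 10*s + 2)
Step 2: close the feedback loop around K1, (K2+K3); the result is T(s) itself (integer coefficients, no common factor, positive leading denominator coefficient)

Hence the answer: (-8*s^2 - 10*s - 2)/(12*s^3 + 11*s^2 - 6*s - 8)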